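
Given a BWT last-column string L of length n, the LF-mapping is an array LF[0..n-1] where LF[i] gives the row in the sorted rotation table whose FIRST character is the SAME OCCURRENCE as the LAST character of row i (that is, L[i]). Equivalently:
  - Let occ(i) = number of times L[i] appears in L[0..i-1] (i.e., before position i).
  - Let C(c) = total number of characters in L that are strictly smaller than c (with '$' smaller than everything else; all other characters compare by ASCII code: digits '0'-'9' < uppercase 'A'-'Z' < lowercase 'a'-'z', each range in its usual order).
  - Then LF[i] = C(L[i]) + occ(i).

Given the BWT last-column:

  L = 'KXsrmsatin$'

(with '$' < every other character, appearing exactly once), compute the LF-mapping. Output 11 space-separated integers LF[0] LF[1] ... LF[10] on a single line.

Answer: 1 2 8 7 5 9 3 10 4 6 0

Derivation:
Char counts: '$':1, 'K':1, 'X':1, 'a':1, 'i':1, 'm':1, 'n':1, 'r':1, 's':2, 't':1
C (first-col start): C('$')=0, C('K')=1, C('X')=2, C('a')=3, C('i')=4, C('m')=5, C('n')=6, C('r')=7, C('s')=8, C('t')=10
L[0]='K': occ=0, LF[0]=C('K')+0=1+0=1
L[1]='X': occ=0, LF[1]=C('X')+0=2+0=2
L[2]='s': occ=0, LF[2]=C('s')+0=8+0=8
L[3]='r': occ=0, LF[3]=C('r')+0=7+0=7
L[4]='m': occ=0, LF[4]=C('m')+0=5+0=5
L[5]='s': occ=1, LF[5]=C('s')+1=8+1=9
L[6]='a': occ=0, LF[6]=C('a')+0=3+0=3
L[7]='t': occ=0, LF[7]=C('t')+0=10+0=10
L[8]='i': occ=0, LF[8]=C('i')+0=4+0=4
L[9]='n': occ=0, LF[9]=C('n')+0=6+0=6
L[10]='$': occ=0, LF[10]=C('$')+0=0+0=0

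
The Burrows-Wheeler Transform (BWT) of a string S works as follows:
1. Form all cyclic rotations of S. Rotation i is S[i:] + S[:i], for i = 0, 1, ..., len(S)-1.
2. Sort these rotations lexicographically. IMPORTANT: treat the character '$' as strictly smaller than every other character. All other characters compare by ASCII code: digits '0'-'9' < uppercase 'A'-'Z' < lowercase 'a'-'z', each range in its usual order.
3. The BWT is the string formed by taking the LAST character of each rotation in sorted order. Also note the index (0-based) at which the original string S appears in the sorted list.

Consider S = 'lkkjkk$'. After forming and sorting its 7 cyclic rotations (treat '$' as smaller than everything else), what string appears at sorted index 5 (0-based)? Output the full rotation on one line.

All 7 rotations (rotation i = S[i:]+S[:i]):
  rot[0] = lkkjkk$
  rot[1] = kkjkk$l
  rot[2] = kjkk$lk
  rot[3] = jkk$lkk
  rot[4] = kk$lkkj
  rot[5] = k$lkkjk
  rot[6] = $lkkjkk
Sorted (with $ < everything):
  sorted[0] = $lkkjkk
  sorted[1] = jkk$lkk
  sorted[2] = k$lkkjk
  sorted[3] = kjkk$lk
  sorted[4] = kk$lkkj
  sorted[5] = kkjkk$l
  sorted[6] = lkkjkk$
sorted[5] = kkjkk$l

Answer: kkjkk$l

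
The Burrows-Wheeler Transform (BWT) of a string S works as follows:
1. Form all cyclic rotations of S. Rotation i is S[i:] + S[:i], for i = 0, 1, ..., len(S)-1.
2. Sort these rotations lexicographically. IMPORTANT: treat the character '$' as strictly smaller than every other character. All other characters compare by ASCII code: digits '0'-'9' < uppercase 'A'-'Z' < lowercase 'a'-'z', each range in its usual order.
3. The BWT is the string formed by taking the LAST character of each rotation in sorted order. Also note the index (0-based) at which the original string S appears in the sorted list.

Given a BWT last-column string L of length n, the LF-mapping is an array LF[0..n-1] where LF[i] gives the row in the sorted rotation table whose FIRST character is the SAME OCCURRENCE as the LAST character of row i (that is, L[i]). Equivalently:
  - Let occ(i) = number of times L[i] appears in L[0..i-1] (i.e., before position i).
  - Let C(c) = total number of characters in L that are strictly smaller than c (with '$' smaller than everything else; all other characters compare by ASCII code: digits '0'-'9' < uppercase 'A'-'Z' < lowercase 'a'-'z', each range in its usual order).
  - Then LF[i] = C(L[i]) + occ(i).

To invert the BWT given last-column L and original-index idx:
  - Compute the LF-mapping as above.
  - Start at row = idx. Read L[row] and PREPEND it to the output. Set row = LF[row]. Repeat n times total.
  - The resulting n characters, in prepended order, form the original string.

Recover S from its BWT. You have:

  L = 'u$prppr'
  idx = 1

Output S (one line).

LF mapping: 6 0 1 4 2 3 5
Walk LF starting at row 1, prepending L[row]:
  step 1: row=1, L[1]='$', prepend. Next row=LF[1]=0
  step 2: row=0, L[0]='u', prepend. Next row=LF[0]=6
  step 3: row=6, L[6]='r', prepend. Next row=LF[6]=5
  step 4: row=5, L[5]='p', prepend. Next row=LF[5]=3
  step 5: row=3, L[3]='r', prepend. Next row=LF[3]=4
  step 6: row=4, L[4]='p', prepend. Next row=LF[4]=2
  step 7: row=2, L[2]='p', prepend. Next row=LF[2]=1
Reversed output: pprpru$

Answer: pprpru$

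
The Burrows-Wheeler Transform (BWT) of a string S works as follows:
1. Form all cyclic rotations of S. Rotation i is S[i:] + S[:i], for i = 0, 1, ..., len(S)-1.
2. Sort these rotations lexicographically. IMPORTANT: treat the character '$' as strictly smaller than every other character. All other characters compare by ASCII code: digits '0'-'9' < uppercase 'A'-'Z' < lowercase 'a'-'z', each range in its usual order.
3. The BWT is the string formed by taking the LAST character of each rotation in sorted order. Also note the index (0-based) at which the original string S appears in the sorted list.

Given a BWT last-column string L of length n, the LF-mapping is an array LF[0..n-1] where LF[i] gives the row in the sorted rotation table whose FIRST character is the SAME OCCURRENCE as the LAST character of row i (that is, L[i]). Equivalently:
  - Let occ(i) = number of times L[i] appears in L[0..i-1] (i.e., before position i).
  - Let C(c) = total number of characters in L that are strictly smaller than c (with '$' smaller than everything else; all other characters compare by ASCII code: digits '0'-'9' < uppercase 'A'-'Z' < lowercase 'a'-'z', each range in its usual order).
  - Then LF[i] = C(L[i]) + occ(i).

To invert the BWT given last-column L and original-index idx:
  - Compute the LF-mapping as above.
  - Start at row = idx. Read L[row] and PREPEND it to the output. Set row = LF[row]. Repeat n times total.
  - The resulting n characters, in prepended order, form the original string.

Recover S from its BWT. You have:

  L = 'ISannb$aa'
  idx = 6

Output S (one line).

LF mapping: 1 2 3 7 8 6 0 4 5
Walk LF starting at row 6, prepending L[row]:
  step 1: row=6, L[6]='$', prepend. Next row=LF[6]=0
  step 2: row=0, L[0]='I', prepend. Next row=LF[0]=1
  step 3: row=1, L[1]='S', prepend. Next row=LF[1]=2
  step 4: row=2, L[2]='a', prepend. Next row=LF[2]=3
  step 5: row=3, L[3]='n', prepend. Next row=LF[3]=7
  step 6: row=7, L[7]='a', prepend. Next row=LF[7]=4
  step 7: row=4, L[4]='n', prepend. Next row=LF[4]=8
  step 8: row=8, L[8]='a', prepend. Next row=LF[8]=5
  step 9: row=5, L[5]='b', prepend. Next row=LF[5]=6
Reversed output: bananaSI$

Answer: bananaSI$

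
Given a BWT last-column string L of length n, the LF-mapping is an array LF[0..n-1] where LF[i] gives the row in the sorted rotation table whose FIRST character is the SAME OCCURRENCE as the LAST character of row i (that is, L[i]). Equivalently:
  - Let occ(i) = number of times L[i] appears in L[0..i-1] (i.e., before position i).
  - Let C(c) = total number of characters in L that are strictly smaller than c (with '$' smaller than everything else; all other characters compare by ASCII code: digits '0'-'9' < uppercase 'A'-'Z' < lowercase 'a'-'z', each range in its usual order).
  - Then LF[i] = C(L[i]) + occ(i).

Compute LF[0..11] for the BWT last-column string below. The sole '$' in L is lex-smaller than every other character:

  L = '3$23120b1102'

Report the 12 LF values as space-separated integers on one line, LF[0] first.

Answer: 9 0 6 10 3 7 1 11 4 5 2 8

Derivation:
Char counts: '$':1, '0':2, '1':3, '2':3, '3':2, 'b':1
C (first-col start): C('$')=0, C('0')=1, C('1')=3, C('2')=6, C('3')=9, C('b')=11
L[0]='3': occ=0, LF[0]=C('3')+0=9+0=9
L[1]='$': occ=0, LF[1]=C('$')+0=0+0=0
L[2]='2': occ=0, LF[2]=C('2')+0=6+0=6
L[3]='3': occ=1, LF[3]=C('3')+1=9+1=10
L[4]='1': occ=0, LF[4]=C('1')+0=3+0=3
L[5]='2': occ=1, LF[5]=C('2')+1=6+1=7
L[6]='0': occ=0, LF[6]=C('0')+0=1+0=1
L[7]='b': occ=0, LF[7]=C('b')+0=11+0=11
L[8]='1': occ=1, LF[8]=C('1')+1=3+1=4
L[9]='1': occ=2, LF[9]=C('1')+2=3+2=5
L[10]='0': occ=1, LF[10]=C('0')+1=1+1=2
L[11]='2': occ=2, LF[11]=C('2')+2=6+2=8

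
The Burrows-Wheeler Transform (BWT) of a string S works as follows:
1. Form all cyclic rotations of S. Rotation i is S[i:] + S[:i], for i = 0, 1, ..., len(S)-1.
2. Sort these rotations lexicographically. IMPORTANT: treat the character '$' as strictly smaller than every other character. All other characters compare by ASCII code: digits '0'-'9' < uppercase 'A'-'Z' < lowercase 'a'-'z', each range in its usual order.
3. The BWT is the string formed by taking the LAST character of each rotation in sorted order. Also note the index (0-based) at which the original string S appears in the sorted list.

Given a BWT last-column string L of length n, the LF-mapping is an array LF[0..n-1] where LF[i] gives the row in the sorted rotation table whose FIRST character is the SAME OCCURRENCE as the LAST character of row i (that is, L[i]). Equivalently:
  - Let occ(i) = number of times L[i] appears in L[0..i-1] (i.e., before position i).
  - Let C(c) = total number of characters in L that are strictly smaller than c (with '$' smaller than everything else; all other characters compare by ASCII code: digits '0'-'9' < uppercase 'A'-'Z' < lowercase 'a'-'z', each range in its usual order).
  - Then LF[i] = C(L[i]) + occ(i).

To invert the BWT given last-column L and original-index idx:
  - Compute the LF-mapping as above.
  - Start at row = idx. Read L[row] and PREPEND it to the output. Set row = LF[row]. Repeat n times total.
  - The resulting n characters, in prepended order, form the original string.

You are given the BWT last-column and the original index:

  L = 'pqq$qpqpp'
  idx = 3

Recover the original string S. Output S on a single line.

LF mapping: 1 5 6 0 7 2 8 3 4
Walk LF starting at row 3, prepending L[row]:
  step 1: row=3, L[3]='$', prepend. Next row=LF[3]=0
  step 2: row=0, L[0]='p', prepend. Next row=LF[0]=1
  step 3: row=1, L[1]='q', prepend. Next row=LF[1]=5
  step 4: row=5, L[5]='p', prepend. Next row=LF[5]=2
  step 5: row=2, L[2]='q', prepend. Next row=LF[2]=6
  step 6: row=6, L[6]='q', prepend. Next row=LF[6]=8
  step 7: row=8, L[8]='p', prepend. Next row=LF[8]=4
  step 8: row=4, L[4]='q', prepend. Next row=LF[4]=7
  step 9: row=7, L[7]='p', prepend. Next row=LF[7]=3
Reversed output: pqpqqpqp$

Answer: pqpqqpqp$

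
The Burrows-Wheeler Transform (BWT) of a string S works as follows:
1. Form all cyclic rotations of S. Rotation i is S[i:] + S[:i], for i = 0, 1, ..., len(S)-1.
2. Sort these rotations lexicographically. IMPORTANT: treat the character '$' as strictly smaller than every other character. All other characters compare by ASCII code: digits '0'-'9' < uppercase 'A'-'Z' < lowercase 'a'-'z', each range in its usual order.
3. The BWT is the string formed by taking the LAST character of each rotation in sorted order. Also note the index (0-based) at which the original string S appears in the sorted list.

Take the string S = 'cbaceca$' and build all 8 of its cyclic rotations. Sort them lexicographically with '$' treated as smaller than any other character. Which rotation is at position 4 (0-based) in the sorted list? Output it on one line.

Answer: ca$cbace

Derivation:
All 8 rotations (rotation i = S[i:]+S[:i]):
  rot[0] = cbaceca$
  rot[1] = baceca$c
  rot[2] = aceca$cb
  rot[3] = ceca$cba
  rot[4] = eca$cbac
  rot[5] = ca$cbace
  rot[6] = a$cbacec
  rot[7] = $cbaceca
Sorted (with $ < everything):
  sorted[0] = $cbaceca
  sorted[1] = a$cbacec
  sorted[2] = aceca$cb
  sorted[3] = baceca$c
  sorted[4] = ca$cbace
  sorted[5] = cbaceca$
  sorted[6] = ceca$cba
  sorted[7] = eca$cbac
sorted[4] = ca$cbace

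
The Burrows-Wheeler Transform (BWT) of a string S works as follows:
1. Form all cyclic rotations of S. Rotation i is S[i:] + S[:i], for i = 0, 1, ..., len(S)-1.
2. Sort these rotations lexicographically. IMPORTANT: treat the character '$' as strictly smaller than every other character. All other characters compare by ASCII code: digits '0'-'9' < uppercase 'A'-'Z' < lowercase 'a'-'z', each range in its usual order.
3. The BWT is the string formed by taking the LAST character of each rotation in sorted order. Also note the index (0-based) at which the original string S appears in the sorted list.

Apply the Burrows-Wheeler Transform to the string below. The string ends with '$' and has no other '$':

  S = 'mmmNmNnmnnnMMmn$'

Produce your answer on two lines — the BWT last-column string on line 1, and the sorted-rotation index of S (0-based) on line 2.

All 16 rotations (rotation i = S[i:]+S[:i]):
  rot[0] = mmmNmNnmnnnMMmn$
  rot[1] = mmNmNnmnnnMMmn$m
  rot[2] = mNmNnmnnnMMmn$mm
  rot[3] = NmNnmnnnMMmn$mmm
  rot[4] = mNnmnnnMMmn$mmmN
  rot[5] = NnmnnnMMmn$mmmNm
  rot[6] = nmnnnMMmn$mmmNmN
  rot[7] = mnnnMMmn$mmmNmNn
  rot[8] = nnnMMmn$mmmNmNnm
  rot[9] = nnMMmn$mmmNmNnmn
  rot[10] = nMMmn$mmmNmNnmnn
  rot[11] = MMmn$mmmNmNnmnnn
  rot[12] = Mmn$mmmNmNnmnnnM
  rot[13] = mn$mmmNmNnmnnnMM
  rot[14] = n$mmmNmNnmnnnMMm
  rot[15] = $mmmNmNnmnnnMMmn
Sorted (with $ < everything):
  sorted[0] = $mmmNmNnmnnnMMmn  (last char: 'n')
  sorted[1] = MMmn$mmmNmNnmnnn  (last char: 'n')
  sorted[2] = Mmn$mmmNmNnmnnnM  (last char: 'M')
  sorted[3] = NmNnmnnnMMmn$mmm  (last char: 'm')
  sorted[4] = NnmnnnMMmn$mmmNm  (last char: 'm')
  sorted[5] = mNmNnmnnnMMmn$mm  (last char: 'm')
  sorted[6] = mNnmnnnMMmn$mmmN  (last char: 'N')
  sorted[7] = mmNmNnmnnnMMmn$m  (last char: 'm')
  sorted[8] = mmmNmNnmnnnMMmn$  (last char: '$')
  sorted[9] = mn$mmmNmNnmnnnMM  (last char: 'M')
  sorted[10] = mnnnMMmn$mmmNmNn  (last char: 'n')
  sorted[11] = n$mmmNmNnmnnnMMm  (last char: 'm')
  sorted[12] = nMMmn$mmmNmNnmnn  (last char: 'n')
  sorted[13] = nmnnnMMmn$mmmNmN  (last char: 'N')
  sorted[14] = nnMMmn$mmmNmNnmn  (last char: 'n')
  sorted[15] = nnnMMmn$mmmNmNnm  (last char: 'm')
Last column: nnMmmmNm$MnmnNnm
Original string S is at sorted index 8

Answer: nnMmmmNm$MnmnNnm
8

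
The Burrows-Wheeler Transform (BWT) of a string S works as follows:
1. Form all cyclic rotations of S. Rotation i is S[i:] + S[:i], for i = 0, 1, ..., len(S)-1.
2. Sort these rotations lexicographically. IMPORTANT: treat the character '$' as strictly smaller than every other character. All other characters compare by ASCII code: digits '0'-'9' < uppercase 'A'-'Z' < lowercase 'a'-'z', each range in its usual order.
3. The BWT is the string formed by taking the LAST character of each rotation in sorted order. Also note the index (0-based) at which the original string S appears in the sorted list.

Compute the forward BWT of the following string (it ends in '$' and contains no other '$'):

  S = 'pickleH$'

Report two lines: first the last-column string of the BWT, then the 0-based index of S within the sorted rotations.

All 8 rotations (rotation i = S[i:]+S[:i]):
  rot[0] = pickleH$
  rot[1] = ickleH$p
  rot[2] = ckleH$pi
  rot[3] = kleH$pic
  rot[4] = leH$pick
  rot[5] = eH$pickl
  rot[6] = H$pickle
  rot[7] = $pickleH
Sorted (with $ < everything):
  sorted[0] = $pickleH  (last char: 'H')
  sorted[1] = H$pickle  (last char: 'e')
  sorted[2] = ckleH$pi  (last char: 'i')
  sorted[3] = eH$pickl  (last char: 'l')
  sorted[4] = ickleH$p  (last char: 'p')
  sorted[5] = kleH$pic  (last char: 'c')
  sorted[6] = leH$pick  (last char: 'k')
  sorted[7] = pickleH$  (last char: '$')
Last column: Heilpck$
Original string S is at sorted index 7

Answer: Heilpck$
7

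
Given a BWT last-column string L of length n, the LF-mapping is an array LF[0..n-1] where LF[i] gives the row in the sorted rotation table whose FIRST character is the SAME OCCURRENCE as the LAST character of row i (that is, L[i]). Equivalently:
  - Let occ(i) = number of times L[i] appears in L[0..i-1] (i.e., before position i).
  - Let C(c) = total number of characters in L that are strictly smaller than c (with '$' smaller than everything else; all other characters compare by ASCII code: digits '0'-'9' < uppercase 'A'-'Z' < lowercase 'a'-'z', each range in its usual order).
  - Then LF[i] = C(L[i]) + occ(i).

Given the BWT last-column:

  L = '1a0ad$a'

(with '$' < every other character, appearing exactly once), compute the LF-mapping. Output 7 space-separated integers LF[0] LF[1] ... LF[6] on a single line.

Answer: 2 3 1 4 6 0 5

Derivation:
Char counts: '$':1, '0':1, '1':1, 'a':3, 'd':1
C (first-col start): C('$')=0, C('0')=1, C('1')=2, C('a')=3, C('d')=6
L[0]='1': occ=0, LF[0]=C('1')+0=2+0=2
L[1]='a': occ=0, LF[1]=C('a')+0=3+0=3
L[2]='0': occ=0, LF[2]=C('0')+0=1+0=1
L[3]='a': occ=1, LF[3]=C('a')+1=3+1=4
L[4]='d': occ=0, LF[4]=C('d')+0=6+0=6
L[5]='$': occ=0, LF[5]=C('$')+0=0+0=0
L[6]='a': occ=2, LF[6]=C('a')+2=3+2=5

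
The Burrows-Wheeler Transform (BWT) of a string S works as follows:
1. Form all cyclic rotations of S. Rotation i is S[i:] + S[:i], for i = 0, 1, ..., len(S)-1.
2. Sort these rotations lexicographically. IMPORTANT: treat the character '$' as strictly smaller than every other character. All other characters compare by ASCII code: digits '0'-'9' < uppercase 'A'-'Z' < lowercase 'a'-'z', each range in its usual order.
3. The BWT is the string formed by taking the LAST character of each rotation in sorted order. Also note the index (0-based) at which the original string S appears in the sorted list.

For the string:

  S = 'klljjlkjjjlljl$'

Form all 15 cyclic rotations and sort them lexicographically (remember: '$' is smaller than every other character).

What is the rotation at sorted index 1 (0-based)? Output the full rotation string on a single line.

All 15 rotations (rotation i = S[i:]+S[:i]):
  rot[0] = klljjlkjjjlljl$
  rot[1] = lljjlkjjjlljl$k
  rot[2] = ljjlkjjjlljl$kl
  rot[3] = jjlkjjjlljl$kll
  rot[4] = jlkjjjlljl$kllj
  rot[5] = lkjjjlljl$klljj
  rot[6] = kjjjlljl$klljjl
  rot[7] = jjjlljl$klljjlk
  rot[8] = jjlljl$klljjlkj
  rot[9] = jlljl$klljjlkjj
  rot[10] = lljl$klljjlkjjj
  rot[11] = ljl$klljjlkjjjl
  rot[12] = jl$klljjlkjjjll
  rot[13] = l$klljjlkjjjllj
  rot[14] = $klljjlkjjjlljl
Sorted (with $ < everything):
  sorted[0] = $klljjlkjjjlljl
  sorted[1] = jjjlljl$klljjlk
  sorted[2] = jjlkjjjlljl$kll
  sorted[3] = jjlljl$klljjlkj
  sorted[4] = jl$klljjlkjjjll
  sorted[5] = jlkjjjlljl$kllj
  sorted[6] = jlljl$klljjlkjj
  sorted[7] = kjjjlljl$klljjl
  sorted[8] = klljjlkjjjlljl$
  sorted[9] = l$klljjlkjjjllj
  sorted[10] = ljjlkjjjlljl$kl
  sorted[11] = ljl$klljjlkjjjl
  sorted[12] = lkjjjlljl$klljj
  sorted[13] = lljjlkjjjlljl$k
  sorted[14] = lljl$klljjlkjjj
sorted[1] = jjjlljl$klljjlk

Answer: jjjlljl$klljjlk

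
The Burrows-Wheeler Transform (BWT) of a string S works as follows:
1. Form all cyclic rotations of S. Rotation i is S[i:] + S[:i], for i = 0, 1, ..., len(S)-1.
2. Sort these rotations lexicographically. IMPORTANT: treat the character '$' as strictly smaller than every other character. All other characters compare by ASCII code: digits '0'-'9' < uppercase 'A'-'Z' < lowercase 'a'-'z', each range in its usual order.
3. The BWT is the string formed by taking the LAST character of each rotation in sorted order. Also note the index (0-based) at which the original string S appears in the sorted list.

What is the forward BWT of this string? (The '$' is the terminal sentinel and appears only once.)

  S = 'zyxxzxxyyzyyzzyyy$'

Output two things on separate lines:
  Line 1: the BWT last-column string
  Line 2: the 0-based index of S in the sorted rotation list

Answer: yzyxxyzyzxzyyx$zyy
14

Derivation:
All 18 rotations (rotation i = S[i:]+S[:i]):
  rot[0] = zyxxzxxyyzyyzzyyy$
  rot[1] = yxxzxxyyzyyzzyyy$z
  rot[2] = xxzxxyyzyyzzyyy$zy
  rot[3] = xzxxyyzyyzzyyy$zyx
  rot[4] = zxxyyzyyzzyyy$zyxx
  rot[5] = xxyyzyyzzyyy$zyxxz
  rot[6] = xyyzyyzzyyy$zyxxzx
  rot[7] = yyzyyzzyyy$zyxxzxx
  rot[8] = yzyyzzyyy$zyxxzxxy
  rot[9] = zyyzzyyy$zyxxzxxyy
  rot[10] = yyzzyyy$zyxxzxxyyz
  rot[11] = yzzyyy$zyxxzxxyyzy
  rot[12] = zzyyy$zyxxzxxyyzyy
  rot[13] = zyyy$zyxxzxxyyzyyz
  rot[14] = yyy$zyxxzxxyyzyyzz
  rot[15] = yy$zyxxzxxyyzyyzzy
  rot[16] = y$zyxxzxxyyzyyzzyy
  rot[17] = $zyxxzxxyyzyyzzyyy
Sorted (with $ < everything):
  sorted[0] = $zyxxzxxyyzyyzzyyy  (last char: 'y')
  sorted[1] = xxyyzyyzzyyy$zyxxz  (last char: 'z')
  sorted[2] = xxzxxyyzyyzzyyy$zy  (last char: 'y')
  sorted[3] = xyyzyyzzyyy$zyxxzx  (last char: 'x')
  sorted[4] = xzxxyyzyyzzyyy$zyx  (last char: 'x')
  sorted[5] = y$zyxxzxxyyzyyzzyy  (last char: 'y')
  sorted[6] = yxxzxxyyzyyzzyyy$z  (last char: 'z')
  sorted[7] = yy$zyxxzxxyyzyyzzy  (last char: 'y')
  sorted[8] = yyy$zyxxzxxyyzyyzz  (last char: 'z')
  sorted[9] = yyzyyzzyyy$zyxxzxx  (last char: 'x')
  sorted[10] = yyzzyyy$zyxxzxxyyz  (last char: 'z')
  sorted[11] = yzyyzzyyy$zyxxzxxy  (last char: 'y')
  sorted[12] = yzzyyy$zyxxzxxyyzy  (last char: 'y')
  sorted[13] = zxxyyzyyzzyyy$zyxx  (last char: 'x')
  sorted[14] = zyxxzxxyyzyyzzyyy$  (last char: '$')
  sorted[15] = zyyy$zyxxzxxyyzyyz  (last char: 'z')
  sorted[16] = zyyzzyyy$zyxxzxxyy  (last char: 'y')
  sorted[17] = zzyyy$zyxxzxxyyzyy  (last char: 'y')
Last column: yzyxxyzyzxzyyx$zyy
Original string S is at sorted index 14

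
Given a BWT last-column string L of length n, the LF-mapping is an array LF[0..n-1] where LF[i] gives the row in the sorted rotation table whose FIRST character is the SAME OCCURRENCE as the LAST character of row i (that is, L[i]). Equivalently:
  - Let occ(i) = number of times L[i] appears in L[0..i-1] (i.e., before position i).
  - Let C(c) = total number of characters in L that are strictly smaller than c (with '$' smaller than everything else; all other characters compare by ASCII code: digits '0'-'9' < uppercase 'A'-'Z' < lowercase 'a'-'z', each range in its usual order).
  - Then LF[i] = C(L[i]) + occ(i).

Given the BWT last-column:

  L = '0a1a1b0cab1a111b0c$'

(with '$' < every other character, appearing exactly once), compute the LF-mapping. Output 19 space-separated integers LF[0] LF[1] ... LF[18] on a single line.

Char counts: '$':1, '0':3, '1':6, 'a':4, 'b':3, 'c':2
C (first-col start): C('$')=0, C('0')=1, C('1')=4, C('a')=10, C('b')=14, C('c')=17
L[0]='0': occ=0, LF[0]=C('0')+0=1+0=1
L[1]='a': occ=0, LF[1]=C('a')+0=10+0=10
L[2]='1': occ=0, LF[2]=C('1')+0=4+0=4
L[3]='a': occ=1, LF[3]=C('a')+1=10+1=11
L[4]='1': occ=1, LF[4]=C('1')+1=4+1=5
L[5]='b': occ=0, LF[5]=C('b')+0=14+0=14
L[6]='0': occ=1, LF[6]=C('0')+1=1+1=2
L[7]='c': occ=0, LF[7]=C('c')+0=17+0=17
L[8]='a': occ=2, LF[8]=C('a')+2=10+2=12
L[9]='b': occ=1, LF[9]=C('b')+1=14+1=15
L[10]='1': occ=2, LF[10]=C('1')+2=4+2=6
L[11]='a': occ=3, LF[11]=C('a')+3=10+3=13
L[12]='1': occ=3, LF[12]=C('1')+3=4+3=7
L[13]='1': occ=4, LF[13]=C('1')+4=4+4=8
L[14]='1': occ=5, LF[14]=C('1')+5=4+5=9
L[15]='b': occ=2, LF[15]=C('b')+2=14+2=16
L[16]='0': occ=2, LF[16]=C('0')+2=1+2=3
L[17]='c': occ=1, LF[17]=C('c')+1=17+1=18
L[18]='$': occ=0, LF[18]=C('$')+0=0+0=0

Answer: 1 10 4 11 5 14 2 17 12 15 6 13 7 8 9 16 3 18 0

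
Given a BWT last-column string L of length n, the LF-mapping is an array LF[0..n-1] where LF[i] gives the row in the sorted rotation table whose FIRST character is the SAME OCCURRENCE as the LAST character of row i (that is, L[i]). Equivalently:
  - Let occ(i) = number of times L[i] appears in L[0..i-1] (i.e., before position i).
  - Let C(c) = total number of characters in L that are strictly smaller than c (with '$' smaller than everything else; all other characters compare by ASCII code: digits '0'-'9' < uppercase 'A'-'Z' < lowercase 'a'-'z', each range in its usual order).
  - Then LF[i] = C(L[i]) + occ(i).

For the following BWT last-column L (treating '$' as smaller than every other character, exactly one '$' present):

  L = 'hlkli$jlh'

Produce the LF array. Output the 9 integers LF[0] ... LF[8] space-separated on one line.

Answer: 1 6 5 7 3 0 4 8 2

Derivation:
Char counts: '$':1, 'h':2, 'i':1, 'j':1, 'k':1, 'l':3
C (first-col start): C('$')=0, C('h')=1, C('i')=3, C('j')=4, C('k')=5, C('l')=6
L[0]='h': occ=0, LF[0]=C('h')+0=1+0=1
L[1]='l': occ=0, LF[1]=C('l')+0=6+0=6
L[2]='k': occ=0, LF[2]=C('k')+0=5+0=5
L[3]='l': occ=1, LF[3]=C('l')+1=6+1=7
L[4]='i': occ=0, LF[4]=C('i')+0=3+0=3
L[5]='$': occ=0, LF[5]=C('$')+0=0+0=0
L[6]='j': occ=0, LF[6]=C('j')+0=4+0=4
L[7]='l': occ=2, LF[7]=C('l')+2=6+2=8
L[8]='h': occ=1, LF[8]=C('h')+1=1+1=2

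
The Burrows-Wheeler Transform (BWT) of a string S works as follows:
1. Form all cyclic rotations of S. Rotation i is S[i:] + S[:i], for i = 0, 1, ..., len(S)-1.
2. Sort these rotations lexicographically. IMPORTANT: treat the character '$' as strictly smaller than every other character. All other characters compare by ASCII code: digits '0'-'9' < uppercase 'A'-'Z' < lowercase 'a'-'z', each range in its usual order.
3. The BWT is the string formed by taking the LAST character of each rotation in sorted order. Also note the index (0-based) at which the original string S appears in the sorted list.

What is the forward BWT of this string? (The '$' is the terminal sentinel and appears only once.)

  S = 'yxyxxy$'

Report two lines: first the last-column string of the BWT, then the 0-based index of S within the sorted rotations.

Answer: yyxyxx$
6

Derivation:
All 7 rotations (rotation i = S[i:]+S[:i]):
  rot[0] = yxyxxy$
  rot[1] = xyxxy$y
  rot[2] = yxxy$yx
  rot[3] = xxy$yxy
  rot[4] = xy$yxyx
  rot[5] = y$yxyxx
  rot[6] = $yxyxxy
Sorted (with $ < everything):
  sorted[0] = $yxyxxy  (last char: 'y')
  sorted[1] = xxy$yxy  (last char: 'y')
  sorted[2] = xy$yxyx  (last char: 'x')
  sorted[3] = xyxxy$y  (last char: 'y')
  sorted[4] = y$yxyxx  (last char: 'x')
  sorted[5] = yxxy$yx  (last char: 'x')
  sorted[6] = yxyxxy$  (last char: '$')
Last column: yyxyxx$
Original string S is at sorted index 6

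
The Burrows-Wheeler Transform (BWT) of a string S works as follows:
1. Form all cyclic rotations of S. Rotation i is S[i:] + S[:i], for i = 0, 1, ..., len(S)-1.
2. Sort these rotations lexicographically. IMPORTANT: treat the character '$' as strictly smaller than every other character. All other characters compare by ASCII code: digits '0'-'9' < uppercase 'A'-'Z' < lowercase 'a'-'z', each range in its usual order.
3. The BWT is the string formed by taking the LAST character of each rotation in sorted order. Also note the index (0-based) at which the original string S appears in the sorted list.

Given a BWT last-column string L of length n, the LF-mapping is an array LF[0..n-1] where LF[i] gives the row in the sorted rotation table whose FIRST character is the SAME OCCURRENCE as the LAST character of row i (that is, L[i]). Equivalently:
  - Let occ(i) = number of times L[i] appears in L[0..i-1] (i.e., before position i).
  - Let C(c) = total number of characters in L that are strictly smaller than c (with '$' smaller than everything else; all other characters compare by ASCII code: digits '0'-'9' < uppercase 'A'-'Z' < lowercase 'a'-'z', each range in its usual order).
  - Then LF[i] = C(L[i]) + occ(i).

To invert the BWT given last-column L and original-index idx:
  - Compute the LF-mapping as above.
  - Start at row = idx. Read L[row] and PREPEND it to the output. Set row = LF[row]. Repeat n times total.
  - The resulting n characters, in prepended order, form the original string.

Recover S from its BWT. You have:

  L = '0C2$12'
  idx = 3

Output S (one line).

Answer: 212C0$

Derivation:
LF mapping: 1 5 3 0 2 4
Walk LF starting at row 3, prepending L[row]:
  step 1: row=3, L[3]='$', prepend. Next row=LF[3]=0
  step 2: row=0, L[0]='0', prepend. Next row=LF[0]=1
  step 3: row=1, L[1]='C', prepend. Next row=LF[1]=5
  step 4: row=5, L[5]='2', prepend. Next row=LF[5]=4
  step 5: row=4, L[4]='1', prepend. Next row=LF[4]=2
  step 6: row=2, L[2]='2', prepend. Next row=LF[2]=3
Reversed output: 212C0$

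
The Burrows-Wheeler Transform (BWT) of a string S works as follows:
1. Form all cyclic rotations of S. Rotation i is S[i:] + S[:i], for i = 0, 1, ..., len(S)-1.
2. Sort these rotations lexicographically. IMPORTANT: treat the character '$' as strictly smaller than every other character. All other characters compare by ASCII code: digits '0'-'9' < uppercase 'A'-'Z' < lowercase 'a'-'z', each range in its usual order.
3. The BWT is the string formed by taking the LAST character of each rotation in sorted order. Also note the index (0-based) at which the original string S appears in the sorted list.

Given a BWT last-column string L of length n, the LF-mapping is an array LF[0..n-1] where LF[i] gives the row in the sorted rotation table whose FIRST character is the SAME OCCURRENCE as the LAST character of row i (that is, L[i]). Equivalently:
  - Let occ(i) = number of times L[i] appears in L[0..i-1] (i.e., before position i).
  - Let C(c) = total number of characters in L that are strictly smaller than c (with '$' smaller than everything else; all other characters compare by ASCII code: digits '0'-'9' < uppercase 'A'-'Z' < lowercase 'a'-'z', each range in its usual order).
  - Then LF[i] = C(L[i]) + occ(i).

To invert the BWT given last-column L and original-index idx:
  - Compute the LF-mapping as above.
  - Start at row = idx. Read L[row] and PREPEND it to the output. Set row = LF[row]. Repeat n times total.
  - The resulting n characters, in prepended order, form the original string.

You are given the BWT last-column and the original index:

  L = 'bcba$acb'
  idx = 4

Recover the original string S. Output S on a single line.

Answer: babccab$

Derivation:
LF mapping: 3 6 4 1 0 2 7 5
Walk LF starting at row 4, prepending L[row]:
  step 1: row=4, L[4]='$', prepend. Next row=LF[4]=0
  step 2: row=0, L[0]='b', prepend. Next row=LF[0]=3
  step 3: row=3, L[3]='a', prepend. Next row=LF[3]=1
  step 4: row=1, L[1]='c', prepend. Next row=LF[1]=6
  step 5: row=6, L[6]='c', prepend. Next row=LF[6]=7
  step 6: row=7, L[7]='b', prepend. Next row=LF[7]=5
  step 7: row=5, L[5]='a', prepend. Next row=LF[5]=2
  step 8: row=2, L[2]='b', prepend. Next row=LF[2]=4
Reversed output: babccab$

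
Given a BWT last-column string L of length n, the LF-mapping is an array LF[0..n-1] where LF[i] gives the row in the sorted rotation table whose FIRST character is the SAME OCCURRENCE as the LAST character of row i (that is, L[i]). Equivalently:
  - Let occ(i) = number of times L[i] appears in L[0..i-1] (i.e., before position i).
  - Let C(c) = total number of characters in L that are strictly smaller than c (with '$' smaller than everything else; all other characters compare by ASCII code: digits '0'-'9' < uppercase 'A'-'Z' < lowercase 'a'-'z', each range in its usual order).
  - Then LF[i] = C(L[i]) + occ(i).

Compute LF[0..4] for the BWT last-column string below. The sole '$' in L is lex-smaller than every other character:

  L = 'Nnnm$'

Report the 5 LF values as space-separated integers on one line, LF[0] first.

Answer: 1 3 4 2 0

Derivation:
Char counts: '$':1, 'N':1, 'm':1, 'n':2
C (first-col start): C('$')=0, C('N')=1, C('m')=2, C('n')=3
L[0]='N': occ=0, LF[0]=C('N')+0=1+0=1
L[1]='n': occ=0, LF[1]=C('n')+0=3+0=3
L[2]='n': occ=1, LF[2]=C('n')+1=3+1=4
L[3]='m': occ=0, LF[3]=C('m')+0=2+0=2
L[4]='$': occ=0, LF[4]=C('$')+0=0+0=0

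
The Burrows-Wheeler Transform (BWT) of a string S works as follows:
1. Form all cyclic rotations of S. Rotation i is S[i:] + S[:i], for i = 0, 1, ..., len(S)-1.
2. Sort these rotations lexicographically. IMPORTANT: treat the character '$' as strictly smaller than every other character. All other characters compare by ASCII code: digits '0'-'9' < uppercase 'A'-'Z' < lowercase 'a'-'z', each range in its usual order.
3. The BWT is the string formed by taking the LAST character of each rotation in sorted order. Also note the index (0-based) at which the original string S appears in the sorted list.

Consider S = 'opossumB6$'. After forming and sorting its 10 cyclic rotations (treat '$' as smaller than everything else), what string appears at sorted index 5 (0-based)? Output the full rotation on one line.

Answer: ossumB6$op

Derivation:
All 10 rotations (rotation i = S[i:]+S[:i]):
  rot[0] = opossumB6$
  rot[1] = possumB6$o
  rot[2] = ossumB6$op
  rot[3] = ssumB6$opo
  rot[4] = sumB6$opos
  rot[5] = umB6$oposs
  rot[6] = mB6$opossu
  rot[7] = B6$opossum
  rot[8] = 6$opossumB
  rot[9] = $opossumB6
Sorted (with $ < everything):
  sorted[0] = $opossumB6
  sorted[1] = 6$opossumB
  sorted[2] = B6$opossum
  sorted[3] = mB6$opossu
  sorted[4] = opossumB6$
  sorted[5] = ossumB6$op
  sorted[6] = possumB6$o
  sorted[7] = ssumB6$opo
  sorted[8] = sumB6$opos
  sorted[9] = umB6$oposs
sorted[5] = ossumB6$op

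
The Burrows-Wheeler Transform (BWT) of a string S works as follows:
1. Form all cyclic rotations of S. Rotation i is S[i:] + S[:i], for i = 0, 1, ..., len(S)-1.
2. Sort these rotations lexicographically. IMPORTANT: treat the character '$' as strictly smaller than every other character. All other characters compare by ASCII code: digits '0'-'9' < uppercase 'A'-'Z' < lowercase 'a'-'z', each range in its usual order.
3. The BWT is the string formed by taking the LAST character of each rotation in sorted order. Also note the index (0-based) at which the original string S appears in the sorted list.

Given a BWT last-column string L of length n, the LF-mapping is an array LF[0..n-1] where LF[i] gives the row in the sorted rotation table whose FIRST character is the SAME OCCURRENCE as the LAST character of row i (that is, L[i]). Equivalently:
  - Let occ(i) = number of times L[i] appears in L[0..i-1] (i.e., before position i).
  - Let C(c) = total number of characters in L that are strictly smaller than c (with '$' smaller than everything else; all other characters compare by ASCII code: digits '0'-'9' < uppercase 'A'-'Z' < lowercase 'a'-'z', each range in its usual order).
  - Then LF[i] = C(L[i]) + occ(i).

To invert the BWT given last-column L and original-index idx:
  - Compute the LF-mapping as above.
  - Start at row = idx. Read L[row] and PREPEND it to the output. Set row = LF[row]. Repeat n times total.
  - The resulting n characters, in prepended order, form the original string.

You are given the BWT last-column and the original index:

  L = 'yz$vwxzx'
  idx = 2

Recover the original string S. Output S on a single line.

LF mapping: 5 6 0 1 2 3 7 4
Walk LF starting at row 2, prepending L[row]:
  step 1: row=2, L[2]='$', prepend. Next row=LF[2]=0
  step 2: row=0, L[0]='y', prepend. Next row=LF[0]=5
  step 3: row=5, L[5]='x', prepend. Next row=LF[5]=3
  step 4: row=3, L[3]='v', prepend. Next row=LF[3]=1
  step 5: row=1, L[1]='z', prepend. Next row=LF[1]=6
  step 6: row=6, L[6]='z', prepend. Next row=LF[6]=7
  step 7: row=7, L[7]='x', prepend. Next row=LF[7]=4
  step 8: row=4, L[4]='w', prepend. Next row=LF[4]=2
Reversed output: wxzzvxy$

Answer: wxzzvxy$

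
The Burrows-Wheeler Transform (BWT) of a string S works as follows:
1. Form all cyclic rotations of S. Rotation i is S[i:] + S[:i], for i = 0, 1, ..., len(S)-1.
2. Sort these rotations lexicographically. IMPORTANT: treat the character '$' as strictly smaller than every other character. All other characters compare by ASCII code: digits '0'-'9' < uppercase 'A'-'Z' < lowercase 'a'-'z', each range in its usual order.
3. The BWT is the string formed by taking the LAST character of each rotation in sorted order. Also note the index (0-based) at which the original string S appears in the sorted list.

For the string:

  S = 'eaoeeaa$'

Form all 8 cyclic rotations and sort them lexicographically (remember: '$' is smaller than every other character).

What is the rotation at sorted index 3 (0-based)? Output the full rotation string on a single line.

Answer: aoeeaa$e

Derivation:
All 8 rotations (rotation i = S[i:]+S[:i]):
  rot[0] = eaoeeaa$
  rot[1] = aoeeaa$e
  rot[2] = oeeaa$ea
  rot[3] = eeaa$eao
  rot[4] = eaa$eaoe
  rot[5] = aa$eaoee
  rot[6] = a$eaoeea
  rot[7] = $eaoeeaa
Sorted (with $ < everything):
  sorted[0] = $eaoeeaa
  sorted[1] = a$eaoeea
  sorted[2] = aa$eaoee
  sorted[3] = aoeeaa$e
  sorted[4] = eaa$eaoe
  sorted[5] = eaoeeaa$
  sorted[6] = eeaa$eao
  sorted[7] = oeeaa$ea
sorted[3] = aoeeaa$e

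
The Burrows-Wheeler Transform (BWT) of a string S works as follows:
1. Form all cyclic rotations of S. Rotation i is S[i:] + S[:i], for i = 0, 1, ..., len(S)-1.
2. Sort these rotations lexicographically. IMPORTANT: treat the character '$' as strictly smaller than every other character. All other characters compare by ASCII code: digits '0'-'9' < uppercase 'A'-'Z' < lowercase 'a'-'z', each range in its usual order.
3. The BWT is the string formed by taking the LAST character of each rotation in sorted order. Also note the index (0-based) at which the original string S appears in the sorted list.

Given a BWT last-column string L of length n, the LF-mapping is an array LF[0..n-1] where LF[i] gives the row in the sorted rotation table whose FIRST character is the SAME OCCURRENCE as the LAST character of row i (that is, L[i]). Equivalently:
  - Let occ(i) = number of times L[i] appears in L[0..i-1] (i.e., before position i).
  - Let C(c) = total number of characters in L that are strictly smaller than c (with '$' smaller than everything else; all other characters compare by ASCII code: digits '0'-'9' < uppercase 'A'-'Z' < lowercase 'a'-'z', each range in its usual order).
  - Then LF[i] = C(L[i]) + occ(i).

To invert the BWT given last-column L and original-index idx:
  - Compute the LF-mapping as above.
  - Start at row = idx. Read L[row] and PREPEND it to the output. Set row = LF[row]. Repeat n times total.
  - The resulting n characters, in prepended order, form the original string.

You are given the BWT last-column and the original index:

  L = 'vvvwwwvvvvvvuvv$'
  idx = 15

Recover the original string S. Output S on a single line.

LF mapping: 2 3 4 13 14 15 5 6 7 8 9 10 1 11 12 0
Walk LF starting at row 15, prepending L[row]:
  step 1: row=15, L[15]='$', prepend. Next row=LF[15]=0
  step 2: row=0, L[0]='v', prepend. Next row=LF[0]=2
  step 3: row=2, L[2]='v', prepend. Next row=LF[2]=4
  step 4: row=4, L[4]='w', prepend. Next row=LF[4]=14
  step 5: row=14, L[14]='v', prepend. Next row=LF[14]=12
  step 6: row=12, L[12]='u', prepend. Next row=LF[12]=1
  step 7: row=1, L[1]='v', prepend. Next row=LF[1]=3
  step 8: row=3, L[3]='w', prepend. Next row=LF[3]=13
  step 9: row=13, L[13]='v', prepend. Next row=LF[13]=11
  step 10: row=11, L[11]='v', prepend. Next row=LF[11]=10
  step 11: row=10, L[10]='v', prepend. Next row=LF[10]=9
  step 12: row=9, L[9]='v', prepend. Next row=LF[9]=8
  step 13: row=8, L[8]='v', prepend. Next row=LF[8]=7
  step 14: row=7, L[7]='v', prepend. Next row=LF[7]=6
  step 15: row=6, L[6]='v', prepend. Next row=LF[6]=5
  step 16: row=5, L[5]='w', prepend. Next row=LF[5]=15
Reversed output: wvvvvvvvwvuvwvv$

Answer: wvvvvvvvwvuvwvv$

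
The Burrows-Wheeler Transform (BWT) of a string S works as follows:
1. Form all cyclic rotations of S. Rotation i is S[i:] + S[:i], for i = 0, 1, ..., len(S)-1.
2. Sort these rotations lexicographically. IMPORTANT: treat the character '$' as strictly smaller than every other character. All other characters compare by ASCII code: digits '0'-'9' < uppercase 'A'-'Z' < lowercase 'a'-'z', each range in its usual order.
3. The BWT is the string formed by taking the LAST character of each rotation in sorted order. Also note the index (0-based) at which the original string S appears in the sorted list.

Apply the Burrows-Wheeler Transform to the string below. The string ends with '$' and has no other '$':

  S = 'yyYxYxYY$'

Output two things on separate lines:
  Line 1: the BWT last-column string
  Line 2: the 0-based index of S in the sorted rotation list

All 9 rotations (rotation i = S[i:]+S[:i]):
  rot[0] = yyYxYxYY$
  rot[1] = yYxYxYY$y
  rot[2] = YxYxYY$yy
  rot[3] = xYxYY$yyY
  rot[4] = YxYY$yyYx
  rot[5] = xYY$yyYxY
  rot[6] = YY$yyYxYx
  rot[7] = Y$yyYxYxY
  rot[8] = $yyYxYxYY
Sorted (with $ < everything):
  sorted[0] = $yyYxYxYY  (last char: 'Y')
  sorted[1] = Y$yyYxYxY  (last char: 'Y')
  sorted[2] = YY$yyYxYx  (last char: 'x')
  sorted[3] = YxYY$yyYx  (last char: 'x')
  sorted[4] = YxYxYY$yy  (last char: 'y')
  sorted[5] = xYY$yyYxY  (last char: 'Y')
  sorted[6] = xYxYY$yyY  (last char: 'Y')
  sorted[7] = yYxYxYY$y  (last char: 'y')
  sorted[8] = yyYxYxYY$  (last char: '$')
Last column: YYxxyYYy$
Original string S is at sorted index 8

Answer: YYxxyYYy$
8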